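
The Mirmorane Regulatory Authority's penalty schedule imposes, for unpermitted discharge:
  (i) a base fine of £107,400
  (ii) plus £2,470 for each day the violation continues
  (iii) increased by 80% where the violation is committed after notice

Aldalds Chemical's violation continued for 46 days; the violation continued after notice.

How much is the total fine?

Per-day component: 46 × £2,470 = £113,620
Base plus per-day: £107,400 + £113,620 = £221,020
Enhancement: 80% of £221,020 = £176,816
Enhanced fine: £221,020 + £176,816 = £397,836

£397,836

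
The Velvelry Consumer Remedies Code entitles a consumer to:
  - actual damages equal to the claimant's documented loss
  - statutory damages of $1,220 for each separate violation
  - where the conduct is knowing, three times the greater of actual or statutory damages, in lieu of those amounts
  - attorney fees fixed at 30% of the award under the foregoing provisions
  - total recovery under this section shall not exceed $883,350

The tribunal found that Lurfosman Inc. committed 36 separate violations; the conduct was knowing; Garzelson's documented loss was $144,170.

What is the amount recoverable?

Statutory damages: 36 × $1,220 = $43,920
Greater of actual damages ($144,170) or statutory damages ($43,920): $144,170
Trebled: 3 × $144,170 = $432,510
Attorney fees: 30% of $432,510 = $129,753
Total before cap: $432,510 + $129,753 = $562,263
Cap at $883,350: $562,263 is within the cap, no reduction.

$562,263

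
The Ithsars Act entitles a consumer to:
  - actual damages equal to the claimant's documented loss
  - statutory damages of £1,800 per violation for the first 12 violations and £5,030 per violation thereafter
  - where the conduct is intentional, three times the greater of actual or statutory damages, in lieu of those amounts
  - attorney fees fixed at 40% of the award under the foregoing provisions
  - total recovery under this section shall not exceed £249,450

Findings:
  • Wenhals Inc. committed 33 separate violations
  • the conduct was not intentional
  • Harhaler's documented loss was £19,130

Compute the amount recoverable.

£204,904

First 12 violations: 12 × £1,800 = £21,600
Remaining violations: (33 − 12) × £5,030 = £105,630
Statutory damages: £21,600 + £105,630 = £127,230
Conduct not intentional: the in-lieu enhancement does not apply.
Actual plus statutory damages: £19,130 + £127,230 = £146,360
Attorney fees: 40% of £146,360 = £58,544
Total before cap: £146,360 + £58,544 = £204,904
Cap at £249,450: £204,904 is within the cap, no reduction.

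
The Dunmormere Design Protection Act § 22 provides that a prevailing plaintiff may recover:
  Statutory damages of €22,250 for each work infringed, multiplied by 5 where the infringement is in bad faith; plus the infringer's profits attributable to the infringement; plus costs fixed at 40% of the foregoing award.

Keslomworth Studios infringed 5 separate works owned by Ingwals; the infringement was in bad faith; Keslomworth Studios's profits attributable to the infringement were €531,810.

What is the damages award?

Statutory damages: 5 × €22,250 = €111,250
Multiplied by 5: 5 × €111,250 = €556,250
Combined award: €556,250 + €531,810 = €1,088,060
Costs: 40% of €1,088,060 = €435,224
Award plus costs: €1,088,060 + €435,224 = €1,523,284

€1,523,284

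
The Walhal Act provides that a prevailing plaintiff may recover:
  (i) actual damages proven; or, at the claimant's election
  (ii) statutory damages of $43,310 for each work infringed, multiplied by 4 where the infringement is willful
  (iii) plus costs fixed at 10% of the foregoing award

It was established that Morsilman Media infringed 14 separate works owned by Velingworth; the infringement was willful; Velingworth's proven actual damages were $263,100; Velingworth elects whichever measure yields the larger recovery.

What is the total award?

$2,667,896

Statutory damages: 14 × $43,310 = $606,340
Multiplied by 4: 4 × $606,340 = $2,425,360
Greater of actual damages ($263,100) or enhanced statutory damages ($2,425,360): $2,425,360
Costs: 10% of $2,425,360 = $242,536
Award plus costs: $2,425,360 + $242,536 = $2,667,896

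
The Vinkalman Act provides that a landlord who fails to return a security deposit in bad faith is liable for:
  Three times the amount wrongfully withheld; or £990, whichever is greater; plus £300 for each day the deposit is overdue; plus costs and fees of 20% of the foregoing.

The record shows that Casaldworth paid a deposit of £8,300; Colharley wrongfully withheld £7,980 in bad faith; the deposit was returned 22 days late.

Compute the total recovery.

Trebled: 3 × £7,980 = £23,940
Minimum £990: £23,940 meets the minimum, no increase.
Late-return penalty: 22 × £300 = £6,600
Damages plus late penalty: £23,940 + £6,600 = £30,540
Costs and fees: 20% of £30,540 = £6,108
Total recovery: £30,540 + £6,108 = £36,648

£36,648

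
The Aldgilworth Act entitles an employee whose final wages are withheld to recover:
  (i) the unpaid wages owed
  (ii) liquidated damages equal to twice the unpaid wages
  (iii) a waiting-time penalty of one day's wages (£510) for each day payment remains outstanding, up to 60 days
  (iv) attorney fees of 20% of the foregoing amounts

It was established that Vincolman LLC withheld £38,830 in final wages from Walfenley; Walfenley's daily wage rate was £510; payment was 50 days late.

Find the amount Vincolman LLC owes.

£170,388

Doubled: 2 × £38,830 = £77,660
Penalty days: min(50, 60) = 50
Waiting-time penalty: 50 × £510 = £25,500
Subtotal: £38,830 + £77,660 + £25,500 = £141,990
Attorney fees: 20% of £141,990 = £28,398
Total award: £141,990 + £28,398 = £170,388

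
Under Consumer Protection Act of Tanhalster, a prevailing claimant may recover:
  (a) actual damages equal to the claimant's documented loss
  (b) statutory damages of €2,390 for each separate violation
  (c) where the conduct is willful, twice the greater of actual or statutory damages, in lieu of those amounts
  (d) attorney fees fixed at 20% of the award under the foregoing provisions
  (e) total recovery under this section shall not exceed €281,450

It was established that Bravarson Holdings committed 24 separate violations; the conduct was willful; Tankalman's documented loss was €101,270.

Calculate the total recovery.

€243,048

Statutory damages: 24 × €2,390 = €57,360
Greater of actual damages (€101,270) or statutory damages (€57,360): €101,270
Doubled: 2 × €101,270 = €202,540
Attorney fees: 20% of €202,540 = €40,508
Total before cap: €202,540 + €40,508 = €243,048
Cap at €281,450: €243,048 is within the cap, no reduction.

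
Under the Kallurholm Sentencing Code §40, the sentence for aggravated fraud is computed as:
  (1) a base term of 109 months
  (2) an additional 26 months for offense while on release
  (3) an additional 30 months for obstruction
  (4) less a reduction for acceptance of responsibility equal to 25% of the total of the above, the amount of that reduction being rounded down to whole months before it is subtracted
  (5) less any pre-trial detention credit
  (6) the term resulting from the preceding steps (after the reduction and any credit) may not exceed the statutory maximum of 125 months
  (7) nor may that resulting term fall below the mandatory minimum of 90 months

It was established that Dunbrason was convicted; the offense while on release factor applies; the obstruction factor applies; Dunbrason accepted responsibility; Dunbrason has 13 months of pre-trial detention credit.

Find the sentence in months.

111 months

Offense while on release enhancement: +26 months
Obstruction enhancement: +30 months
Adjusted term: 109 months + 26 months + 30 months = 165 months
Acceptance of responsibility reduction: 25% of 165 months = 41 months (rounded down)
After reduction: 165 − 41 = 124 months
Less pre-trial detention credit: 124 months − 13 months = 111 months
Cap at 125 months: 111 months is within the cap, no reduction.
Minimum 90 months: 111 months meets the minimum, no increase.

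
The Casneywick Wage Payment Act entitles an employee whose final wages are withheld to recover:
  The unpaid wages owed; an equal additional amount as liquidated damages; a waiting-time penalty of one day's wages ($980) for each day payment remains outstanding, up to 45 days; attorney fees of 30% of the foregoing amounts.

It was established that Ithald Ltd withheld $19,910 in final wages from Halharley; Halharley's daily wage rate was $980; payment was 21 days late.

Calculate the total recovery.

Liquidated damages (equal amount): $19,910
Penalty days: min(21, 45) = 21
Waiting-time penalty: 21 × $980 = $20,580
Subtotal: $19,910 + $19,910 + $20,580 = $60,400
Attorney fees: 30% of $60,400 = $18,120
Total award: $60,400 + $18,120 = $78,520

Total award: $78,520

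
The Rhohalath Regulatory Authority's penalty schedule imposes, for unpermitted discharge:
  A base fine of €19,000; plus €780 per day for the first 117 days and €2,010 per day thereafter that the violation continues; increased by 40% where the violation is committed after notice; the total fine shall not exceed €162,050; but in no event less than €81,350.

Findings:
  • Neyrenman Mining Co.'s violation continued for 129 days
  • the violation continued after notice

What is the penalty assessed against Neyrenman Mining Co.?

First 117 days: 117 × €780 = €91,260
Remaining days: (129 − 117) × €2,010 = €24,120
Per-day component: €91,260 + €24,120 = €115,380
Base plus per-day: €19,000 + €115,380 = €134,380
Enhancement: 40% of €134,380 = €53,752
Enhanced fine: €134,380 + €53,752 = €188,132
Cap at €162,050: €188,132 exceeds the cap → €162,050
Minimum €81,350: €162,050 meets the minimum, no increase.

Civil penalty: €162,050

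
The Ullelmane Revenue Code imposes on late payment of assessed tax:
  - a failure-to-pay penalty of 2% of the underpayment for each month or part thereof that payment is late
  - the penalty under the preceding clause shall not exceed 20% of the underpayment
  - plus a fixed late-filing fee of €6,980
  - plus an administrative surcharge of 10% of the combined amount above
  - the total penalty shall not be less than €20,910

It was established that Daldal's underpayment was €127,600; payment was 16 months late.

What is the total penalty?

€35,750

Accrued rate: 2% × 16 = 32%, capped at 20% → 20%
Failure-to-pay penalty: 20% of €127,600 = €25,520
Penalty before surcharge: €25,520 + €6,980 = €32,500
Administrative surcharge: 10% of €32,500 = €3,250
Total penalty: €32,500 + €3,250 = €35,750
Minimum €20,910: €35,750 meets the minimum, no increase.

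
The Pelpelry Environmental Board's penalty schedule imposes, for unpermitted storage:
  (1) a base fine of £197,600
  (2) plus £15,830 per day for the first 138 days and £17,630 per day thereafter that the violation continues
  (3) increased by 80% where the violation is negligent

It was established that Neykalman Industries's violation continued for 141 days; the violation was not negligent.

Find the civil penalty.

£2,435,030

First 138 days: 138 × £15,830 = £2,184,540
Remaining days: (141 − 138) × £17,630 = £52,890
Per-day component: £2,184,540 + £52,890 = £2,237,430
Base plus per-day: £197,600 + £2,237,430 = £2,435,030
The violation was not negligent: no 80% increase.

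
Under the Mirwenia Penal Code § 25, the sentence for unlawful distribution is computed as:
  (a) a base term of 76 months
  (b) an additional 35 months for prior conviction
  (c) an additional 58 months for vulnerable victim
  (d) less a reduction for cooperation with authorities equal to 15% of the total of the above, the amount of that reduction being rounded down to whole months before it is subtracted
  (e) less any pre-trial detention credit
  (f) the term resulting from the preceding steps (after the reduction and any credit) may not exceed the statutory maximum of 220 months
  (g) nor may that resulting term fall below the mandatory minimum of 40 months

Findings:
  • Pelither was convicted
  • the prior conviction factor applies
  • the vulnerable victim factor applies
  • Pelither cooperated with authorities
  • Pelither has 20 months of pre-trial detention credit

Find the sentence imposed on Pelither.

Prior conviction enhancement: +35 months
Vulnerable victim enhancement: +58 months
Adjusted term: 76 months + 35 months + 58 months = 169 months
Cooperation with authorities reduction: 15% of 169 months = 25 months (rounded down)
After reduction: 169 − 25 = 144 months
Less pre-trial detention credit: 144 months − 20 months = 124 months
Cap at 220 months: 124 months is within the cap, no reduction.
Minimum 40 months: 124 months meets the minimum, no increase.

124 months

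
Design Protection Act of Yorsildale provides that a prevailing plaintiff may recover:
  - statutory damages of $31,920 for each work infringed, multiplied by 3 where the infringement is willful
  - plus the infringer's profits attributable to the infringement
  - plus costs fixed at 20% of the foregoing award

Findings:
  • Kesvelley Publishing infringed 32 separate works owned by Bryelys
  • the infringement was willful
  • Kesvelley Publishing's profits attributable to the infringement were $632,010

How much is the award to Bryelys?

Statutory damages: 32 × $31,920 = $1,021,440
Trebled: 3 × $1,021,440 = $3,064,320
Combined award: $3,064,320 + $632,010 = $3,696,330
Costs: 20% of $3,696,330 = $739,266
Award plus costs: $3,696,330 + $739,266 = $4,435,596

$4,435,596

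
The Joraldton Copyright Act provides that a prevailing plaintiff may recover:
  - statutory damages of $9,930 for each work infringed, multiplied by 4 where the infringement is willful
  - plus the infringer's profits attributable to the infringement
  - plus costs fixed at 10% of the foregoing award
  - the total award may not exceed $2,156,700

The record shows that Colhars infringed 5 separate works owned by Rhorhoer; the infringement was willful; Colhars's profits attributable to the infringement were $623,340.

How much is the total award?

Statutory damages: 5 × $9,930 = $49,650
Multiplied by 4: 4 × $49,650 = $198,600
Combined award: $198,600 + $623,340 = $821,940
Costs: 10% of $821,940 = $82,194
Award plus costs: $821,940 + $82,194 = $904,134
Cap at $2,156,700: $904,134 is within the cap, no reduction.

Award: $904,134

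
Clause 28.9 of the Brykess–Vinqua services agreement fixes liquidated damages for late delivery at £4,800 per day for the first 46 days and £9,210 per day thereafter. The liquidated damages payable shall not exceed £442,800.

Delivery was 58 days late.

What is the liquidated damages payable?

Liquidated damages: £331,320

First 46 days: 46 × £4,800 = £220,800
Remaining days: (58 − 46) × £9,210 = £110,520
Accrued per-day damages: £220,800 + £110,520 = £331,320
Cap at £442,800: £331,320 is within the cap, no reduction.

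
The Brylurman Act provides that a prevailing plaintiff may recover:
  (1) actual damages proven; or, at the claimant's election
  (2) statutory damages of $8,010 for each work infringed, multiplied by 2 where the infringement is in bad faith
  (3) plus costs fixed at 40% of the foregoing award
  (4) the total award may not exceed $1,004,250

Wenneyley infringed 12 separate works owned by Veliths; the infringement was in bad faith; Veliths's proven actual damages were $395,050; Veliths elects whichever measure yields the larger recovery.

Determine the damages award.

$553,070

Statutory damages: 12 × $8,010 = $96,120
Doubled: 2 × $96,120 = $192,240
Greater of actual damages ($395,050) or enhanced statutory damages ($192,240): $395,050
Costs: 40% of $395,050 = $158,020
Award plus costs: $395,050 + $158,020 = $553,070
Cap at $1,004,250: $553,070 is within the cap, no reduction.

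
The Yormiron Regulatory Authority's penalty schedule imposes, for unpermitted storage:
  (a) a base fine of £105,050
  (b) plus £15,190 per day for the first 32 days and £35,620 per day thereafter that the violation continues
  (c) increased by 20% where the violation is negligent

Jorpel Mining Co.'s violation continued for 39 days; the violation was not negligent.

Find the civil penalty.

First 32 days: 32 × £15,190 = £486,080
Remaining days: (39 − 32) × £35,620 = £249,340
Per-day component: £486,080 + £249,340 = £735,420
Base plus per-day: £105,050 + £735,420 = £840,470
The violation was not negligent: no 20% increase.

£840,470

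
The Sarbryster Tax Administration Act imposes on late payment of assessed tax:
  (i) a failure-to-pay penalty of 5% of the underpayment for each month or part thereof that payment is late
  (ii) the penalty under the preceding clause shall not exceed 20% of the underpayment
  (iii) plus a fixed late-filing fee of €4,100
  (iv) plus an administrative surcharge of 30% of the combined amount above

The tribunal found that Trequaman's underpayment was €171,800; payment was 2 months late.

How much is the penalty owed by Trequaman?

Accrued rate: 5% × 2 = 10%, capped at 20% → 10%
Failure-to-pay penalty: 10% of €171,800 = €17,180
Penalty before surcharge: €17,180 + €4,100 = €21,280
Administrative surcharge: 30% of €21,280 = €6,384
Total penalty: €21,280 + €6,384 = €27,664

Penalty: €27,664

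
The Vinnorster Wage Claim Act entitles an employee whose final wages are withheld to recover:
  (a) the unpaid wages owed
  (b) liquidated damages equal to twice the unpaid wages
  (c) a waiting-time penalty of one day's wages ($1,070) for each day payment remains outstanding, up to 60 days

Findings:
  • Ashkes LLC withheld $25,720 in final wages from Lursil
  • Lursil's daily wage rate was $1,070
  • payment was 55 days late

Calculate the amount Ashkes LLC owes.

$136,010

Doubled: 2 × $25,720 = $51,440
Penalty days: min(55, 60) = 55
Waiting-time penalty: 55 × $1,070 = $58,850
Total award: $25,720 + $51,440 + $58,850 = $136,010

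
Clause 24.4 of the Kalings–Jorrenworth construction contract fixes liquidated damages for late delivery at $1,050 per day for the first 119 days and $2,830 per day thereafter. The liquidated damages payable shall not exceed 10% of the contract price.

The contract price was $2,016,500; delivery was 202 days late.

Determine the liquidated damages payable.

First 119 days: 119 × $1,050 = $124,950
Remaining days: (202 − 119) × $2,830 = $234,890
Accrued per-day damages: $124,950 + $234,890 = $359,840
Cap: 10% of $2,016,500 = $201,650
Cap at $201,650: $359,840 exceeds the cap → $201,650

$201,650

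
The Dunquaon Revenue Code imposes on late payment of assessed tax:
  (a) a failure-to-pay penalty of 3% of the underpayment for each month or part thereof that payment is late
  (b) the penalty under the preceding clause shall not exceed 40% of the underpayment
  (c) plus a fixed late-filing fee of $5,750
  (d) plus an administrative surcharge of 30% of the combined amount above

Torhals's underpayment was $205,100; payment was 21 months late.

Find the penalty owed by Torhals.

Penalty: $114,127

Accrued rate: 3% × 21 = 63%, capped at 40% → 40%
Failure-to-pay penalty: 40% of $205,100 = $82,040
Penalty before surcharge: $82,040 + $5,750 = $87,790
Administrative surcharge: 30% of $87,790 = $26,337
Total penalty: $87,790 + $26,337 = $114,127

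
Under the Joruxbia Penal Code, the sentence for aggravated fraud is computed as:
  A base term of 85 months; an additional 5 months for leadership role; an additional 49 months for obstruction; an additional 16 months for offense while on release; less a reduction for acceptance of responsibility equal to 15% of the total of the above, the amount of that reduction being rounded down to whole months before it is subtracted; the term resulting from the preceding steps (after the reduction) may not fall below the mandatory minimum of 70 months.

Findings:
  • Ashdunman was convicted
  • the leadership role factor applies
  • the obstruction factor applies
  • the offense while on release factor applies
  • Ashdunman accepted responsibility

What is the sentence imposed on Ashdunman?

Leadership role enhancement: +5 months
Obstruction enhancement: +49 months
Offense while on release enhancement: +16 months
Adjusted term: 85 months + 5 months + 49 months + 16 months = 155 months
Acceptance of responsibility reduction: 15% of 155 months = 23 months (rounded down)
After reduction: 155 − 23 = 132 months
Minimum 70 months: 132 months meets the minimum, no increase.

132 months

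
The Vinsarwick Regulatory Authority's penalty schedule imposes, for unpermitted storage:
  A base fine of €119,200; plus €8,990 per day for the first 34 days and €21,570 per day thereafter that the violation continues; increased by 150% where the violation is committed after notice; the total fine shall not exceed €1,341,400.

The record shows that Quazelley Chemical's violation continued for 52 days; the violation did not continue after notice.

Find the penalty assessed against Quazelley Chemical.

€813,120

First 34 days: 34 × €8,990 = €305,660
Remaining days: (52 − 34) × €21,570 = €388,260
Per-day component: €305,660 + €388,260 = €693,920
Base plus per-day: €119,200 + €693,920 = €813,120
The violation did not continue after notice: no 150% increase.
Cap at €1,341,400: €813,120 is within the cap, no reduction.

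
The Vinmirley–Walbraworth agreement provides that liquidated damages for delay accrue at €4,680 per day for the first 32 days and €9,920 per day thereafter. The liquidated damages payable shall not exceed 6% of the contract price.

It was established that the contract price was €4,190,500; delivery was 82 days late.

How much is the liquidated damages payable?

First 32 days: 32 × €4,680 = €149,760
Remaining days: (82 − 32) × €9,920 = €496,000
Accrued per-day damages: €149,760 + €496,000 = €645,760
Cap: 6% of €4,190,500 = €251,430
Cap at €251,430: €645,760 exceeds the cap → €251,430

€251,430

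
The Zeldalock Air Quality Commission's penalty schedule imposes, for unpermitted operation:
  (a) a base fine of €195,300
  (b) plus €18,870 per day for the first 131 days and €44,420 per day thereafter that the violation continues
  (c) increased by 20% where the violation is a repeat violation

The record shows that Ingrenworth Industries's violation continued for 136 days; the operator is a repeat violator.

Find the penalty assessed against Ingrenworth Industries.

First 131 days: 131 × €18,870 = €2,471,970
Remaining days: (136 − 131) × €44,420 = €222,100
Per-day component: €2,471,970 + €222,100 = €2,694,070
Base plus per-day: €195,300 + €2,694,070 = €2,889,370
Enhancement: 20% of €2,889,370 = €577,874
Enhanced fine: €2,889,370 + €577,874 = €3,467,244

Civil penalty: €3,467,244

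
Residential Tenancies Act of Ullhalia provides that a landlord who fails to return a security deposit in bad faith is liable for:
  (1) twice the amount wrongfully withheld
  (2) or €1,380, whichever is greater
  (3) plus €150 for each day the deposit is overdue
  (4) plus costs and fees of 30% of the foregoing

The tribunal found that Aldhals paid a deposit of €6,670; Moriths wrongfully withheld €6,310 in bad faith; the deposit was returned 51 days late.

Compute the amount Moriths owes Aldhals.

Doubled: 2 × €6,310 = €12,620
Minimum €1,380: €12,620 meets the minimum, no increase.
Late-return penalty: 51 × €150 = €7,650
Damages plus late penalty: €12,620 + €7,650 = €20,270
Costs and fees: 30% of €20,270 = €6,081
Total recovery: €20,270 + €6,081 = €26,351

€26,351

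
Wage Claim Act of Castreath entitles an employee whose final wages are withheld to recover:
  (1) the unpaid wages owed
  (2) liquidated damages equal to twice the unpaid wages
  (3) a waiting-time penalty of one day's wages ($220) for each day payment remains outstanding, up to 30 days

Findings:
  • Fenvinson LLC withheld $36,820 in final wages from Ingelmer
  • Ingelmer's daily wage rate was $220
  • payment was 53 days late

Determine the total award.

Doubled: 2 × $36,820 = $73,640
Penalty days: min(53, 30) = 30
Waiting-time penalty: 30 × $220 = $6,600
Total award: $36,820 + $73,640 + $6,600 = $117,060

$117,060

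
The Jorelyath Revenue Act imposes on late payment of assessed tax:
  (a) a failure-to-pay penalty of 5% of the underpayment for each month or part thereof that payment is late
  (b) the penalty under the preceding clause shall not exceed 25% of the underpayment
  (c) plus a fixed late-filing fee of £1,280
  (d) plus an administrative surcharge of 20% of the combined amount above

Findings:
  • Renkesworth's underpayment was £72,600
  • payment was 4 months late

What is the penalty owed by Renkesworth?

Accrued rate: 5% × 4 = 20%, capped at 25% → 20%
Failure-to-pay penalty: 20% of £72,600 = £14,520
Penalty before surcharge: £14,520 + £1,280 = £15,800
Administrative surcharge: 20% of £15,800 = £3,160
Total penalty: £15,800 + £3,160 = £18,960

£18,960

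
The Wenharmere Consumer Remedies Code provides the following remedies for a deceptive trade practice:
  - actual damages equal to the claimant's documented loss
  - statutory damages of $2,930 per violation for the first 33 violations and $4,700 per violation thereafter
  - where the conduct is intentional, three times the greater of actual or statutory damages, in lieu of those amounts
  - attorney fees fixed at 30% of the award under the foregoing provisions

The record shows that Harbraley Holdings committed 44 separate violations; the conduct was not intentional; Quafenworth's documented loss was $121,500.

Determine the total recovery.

First 33 violations: 33 × $2,930 = $96,690
Remaining violations: (44 − 33) × $4,700 = $51,700
Statutory damages: $96,690 + $51,700 = $148,390
Conduct not intentional: the in-lieu enhancement does not apply.
Actual plus statutory damages: $121,500 + $148,390 = $269,890
Attorney fees: 30% of $269,890 = $80,967
Total recovery: $269,890 + $80,967 = $350,857

$350,857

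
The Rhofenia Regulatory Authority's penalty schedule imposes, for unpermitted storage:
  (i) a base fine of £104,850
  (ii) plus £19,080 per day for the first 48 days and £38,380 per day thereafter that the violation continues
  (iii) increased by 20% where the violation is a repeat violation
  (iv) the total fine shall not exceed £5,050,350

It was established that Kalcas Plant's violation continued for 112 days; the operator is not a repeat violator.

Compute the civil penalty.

£3,477,010

First 48 days: 48 × £19,080 = £915,840
Remaining days: (112 − 48) × £38,380 = £2,456,320
Per-day component: £915,840 + £2,456,320 = £3,372,160
Base plus per-day: £104,850 + £3,372,160 = £3,477,010
The operator is not a repeat violator: no 20% increase.
Cap at £5,050,350: £3,477,010 is within the cap, no reduction.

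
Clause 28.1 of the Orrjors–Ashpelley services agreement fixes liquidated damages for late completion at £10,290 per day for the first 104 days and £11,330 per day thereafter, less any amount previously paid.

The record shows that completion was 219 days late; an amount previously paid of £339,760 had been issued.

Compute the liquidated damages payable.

Liquidated damages: £2,033,350

First 104 days: 104 × £10,290 = £1,070,160
Remaining days: (219 − 104) × £11,330 = £1,302,950
Accrued per-day damages: £1,070,160 + £1,302,950 = £2,373,110
Less amount previously paid: £2,373,110 − £339,760 = £2,033,350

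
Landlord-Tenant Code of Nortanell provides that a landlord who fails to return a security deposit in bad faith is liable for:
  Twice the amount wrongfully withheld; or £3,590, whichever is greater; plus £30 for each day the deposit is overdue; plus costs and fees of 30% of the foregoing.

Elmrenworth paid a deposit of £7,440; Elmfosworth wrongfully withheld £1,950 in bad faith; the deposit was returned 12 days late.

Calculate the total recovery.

Doubled: 2 × £1,950 = £3,900
Minimum £3,590: £3,900 meets the minimum, no increase.
Late-return penalty: 12 × £30 = £360
Damages plus late penalty: £3,900 + £360 = £4,260
Costs and fees: 30% of £4,260 = £1,278
Total recovery: £4,260 + £1,278 = £5,538

£5,538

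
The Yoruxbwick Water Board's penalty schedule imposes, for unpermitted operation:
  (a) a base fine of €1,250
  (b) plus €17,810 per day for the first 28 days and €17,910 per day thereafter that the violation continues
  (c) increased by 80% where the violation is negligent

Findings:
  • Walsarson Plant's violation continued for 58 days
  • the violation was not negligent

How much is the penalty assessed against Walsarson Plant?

€1,037,230

First 28 days: 28 × €17,810 = €498,680
Remaining days: (58 − 28) × €17,910 = €537,300
Per-day component: €498,680 + €537,300 = €1,035,980
Base plus per-day: €1,250 + €1,035,980 = €1,037,230
The violation was not negligent: no 80% increase.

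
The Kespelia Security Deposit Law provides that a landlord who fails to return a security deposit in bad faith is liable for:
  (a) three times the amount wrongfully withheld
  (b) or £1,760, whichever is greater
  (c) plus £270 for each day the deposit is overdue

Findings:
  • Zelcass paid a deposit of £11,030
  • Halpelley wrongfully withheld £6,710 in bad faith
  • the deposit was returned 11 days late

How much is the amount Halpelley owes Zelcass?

Recovery: £23,100

Trebled: 3 × £6,710 = £20,130
Minimum £1,760: £20,130 meets the minimum, no increase.
Late-return penalty: 11 × £270 = £2,970
Damages plus late penalty: £20,130 + £2,970 = £23,100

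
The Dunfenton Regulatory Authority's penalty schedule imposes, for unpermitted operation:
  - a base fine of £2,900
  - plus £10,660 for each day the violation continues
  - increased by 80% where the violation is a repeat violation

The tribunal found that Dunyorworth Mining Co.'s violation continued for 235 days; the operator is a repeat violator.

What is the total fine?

£4,514,400

Per-day component: 235 × £10,660 = £2,505,100
Base plus per-day: £2,900 + £2,505,100 = £2,508,000
Enhancement: 80% of £2,508,000 = £2,006,400
Enhanced fine: £2,508,000 + £2,006,400 = £4,514,400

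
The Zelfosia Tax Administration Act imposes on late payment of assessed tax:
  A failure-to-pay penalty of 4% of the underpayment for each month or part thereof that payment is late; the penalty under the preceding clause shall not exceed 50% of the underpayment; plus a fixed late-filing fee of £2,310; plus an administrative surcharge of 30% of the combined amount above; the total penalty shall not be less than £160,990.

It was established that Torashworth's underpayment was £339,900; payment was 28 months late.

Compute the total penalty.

£223,938

Accrued rate: 4% × 28 = 112%, capped at 50% → 50%
Failure-to-pay penalty: 50% of £339,900 = £169,950
Penalty before surcharge: £169,950 + £2,310 = £172,260
Administrative surcharge: 30% of £172,260 = £51,678
Total penalty: £172,260 + £51,678 = £223,938
Minimum £160,990: £223,938 meets the minimum, no increase.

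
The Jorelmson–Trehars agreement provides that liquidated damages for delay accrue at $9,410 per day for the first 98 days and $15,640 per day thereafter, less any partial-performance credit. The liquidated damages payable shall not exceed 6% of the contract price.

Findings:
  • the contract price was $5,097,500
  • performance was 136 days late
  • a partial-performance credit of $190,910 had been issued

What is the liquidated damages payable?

$305,850

First 98 days: 98 × $9,410 = $922,180
Remaining days: (136 − 98) × $15,640 = $594,320
Accrued per-day damages: $922,180 + $594,320 = $1,516,500
Less partial-performance credit: $1,516,500 − $190,910 = $1,325,590
Cap: 6% of $5,097,500 = $305,850
Cap at $305,850: $1,325,590 exceeds the cap → $305,850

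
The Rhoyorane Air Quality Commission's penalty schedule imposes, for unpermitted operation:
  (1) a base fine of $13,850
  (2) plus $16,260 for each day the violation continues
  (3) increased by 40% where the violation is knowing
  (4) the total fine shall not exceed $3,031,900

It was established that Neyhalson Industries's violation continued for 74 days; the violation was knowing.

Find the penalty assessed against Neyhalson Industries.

Per-day component: 74 × $16,260 = $1,203,240
Base plus per-day: $13,850 + $1,203,240 = $1,217,090
Enhancement: 40% of $1,217,090 = $486,836
Enhanced fine: $1,217,090 + $486,836 = $1,703,926
Cap at $3,031,900: $1,703,926 is within the cap, no reduction.

$1,703,926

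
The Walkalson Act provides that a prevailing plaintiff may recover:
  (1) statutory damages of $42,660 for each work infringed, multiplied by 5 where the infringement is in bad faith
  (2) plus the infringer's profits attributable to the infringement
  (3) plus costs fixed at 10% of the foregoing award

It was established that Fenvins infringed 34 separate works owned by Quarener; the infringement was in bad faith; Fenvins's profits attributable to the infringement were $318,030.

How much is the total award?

Statutory damages: 34 × $42,660 = $1,450,440
Multiplied by 5: 5 × $1,450,440 = $7,252,200
Combined award: $7,252,200 + $318,030 = $7,570,230
Costs: 10% of $7,570,230 = $757,023
Award plus costs: $7,570,230 + $757,023 = $8,327,253

$8,327,253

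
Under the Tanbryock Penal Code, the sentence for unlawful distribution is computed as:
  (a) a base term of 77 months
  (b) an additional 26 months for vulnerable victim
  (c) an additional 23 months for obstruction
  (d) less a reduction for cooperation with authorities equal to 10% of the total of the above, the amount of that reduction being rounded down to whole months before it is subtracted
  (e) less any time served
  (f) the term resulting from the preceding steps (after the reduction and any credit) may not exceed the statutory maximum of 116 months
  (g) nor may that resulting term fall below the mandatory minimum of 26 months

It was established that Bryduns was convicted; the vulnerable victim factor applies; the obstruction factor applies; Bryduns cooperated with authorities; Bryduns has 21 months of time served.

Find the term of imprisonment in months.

Vulnerable victim enhancement: +26 months
Obstruction enhancement: +23 months
Adjusted term: 77 months + 26 months + 23 months = 126 months
Cooperation with authorities reduction: 10% of 126 months = 12 months (rounded down)
After reduction: 126 − 12 = 114 months
Less time served: 114 months − 21 months = 93 months
Cap at 116 months: 93 months is within the cap, no reduction.
Minimum 26 months: 93 months meets the minimum, no increase.

Sentence: 93 months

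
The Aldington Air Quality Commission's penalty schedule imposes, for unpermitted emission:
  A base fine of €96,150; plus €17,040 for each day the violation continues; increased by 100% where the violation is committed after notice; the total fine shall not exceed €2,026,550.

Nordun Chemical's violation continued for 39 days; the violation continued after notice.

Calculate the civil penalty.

€1,521,420

Per-day component: 39 × €17,040 = €664,560
Base plus per-day: €96,150 + €664,560 = €760,710
Enhancement: 100% of €760,710 = €760,710
Enhanced fine: €760,710 + €760,710 = €1,521,420
Cap at €2,026,550: €1,521,420 is within the cap, no reduction.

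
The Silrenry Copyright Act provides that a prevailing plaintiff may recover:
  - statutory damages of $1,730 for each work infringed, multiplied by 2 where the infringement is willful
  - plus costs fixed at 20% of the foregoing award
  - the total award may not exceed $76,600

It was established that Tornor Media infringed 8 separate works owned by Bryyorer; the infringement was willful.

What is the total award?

$33,216

Statutory damages: 8 × $1,730 = $13,840
Doubled: 2 × $13,840 = $27,680
Costs: 20% of $27,680 = $5,536
Award plus costs: $27,680 + $5,536 = $33,216
Cap at $76,600: $33,216 is within the cap, no reduction.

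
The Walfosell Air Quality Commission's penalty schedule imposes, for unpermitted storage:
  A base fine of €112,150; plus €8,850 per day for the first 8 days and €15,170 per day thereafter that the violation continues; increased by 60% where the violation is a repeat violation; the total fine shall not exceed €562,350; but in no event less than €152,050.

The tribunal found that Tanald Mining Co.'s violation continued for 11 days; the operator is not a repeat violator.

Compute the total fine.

First 8 days: 8 × €8,850 = €70,800
Remaining days: (11 − 8) × €15,170 = €45,510
Per-day component: €70,800 + €45,510 = €116,310
Base plus per-day: €112,150 + €116,310 = €228,460
The operator is not a repeat violator: no 60% increase.
Cap at €562,350: €228,460 is within the cap, no reduction.
Minimum €152,050: €228,460 meets the minimum, no increase.

Civil penalty: €228,460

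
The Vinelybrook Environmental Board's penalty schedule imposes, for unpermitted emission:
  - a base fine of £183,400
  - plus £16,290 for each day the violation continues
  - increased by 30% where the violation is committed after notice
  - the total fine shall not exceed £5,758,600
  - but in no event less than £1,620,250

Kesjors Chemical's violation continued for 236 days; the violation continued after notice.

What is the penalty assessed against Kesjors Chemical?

Per-day component: 236 × £16,290 = £3,844,440
Base plus per-day: £183,400 + £3,844,440 = £4,027,840
Enhancement: 30% of £4,027,840 = £1,208,352
Enhanced fine: £4,027,840 + £1,208,352 = £5,236,192
Cap at £5,758,600: £5,236,192 is within the cap, no reduction.
Minimum £1,620,250: £5,236,192 meets the minimum, no increase.

Civil penalty: £5,236,192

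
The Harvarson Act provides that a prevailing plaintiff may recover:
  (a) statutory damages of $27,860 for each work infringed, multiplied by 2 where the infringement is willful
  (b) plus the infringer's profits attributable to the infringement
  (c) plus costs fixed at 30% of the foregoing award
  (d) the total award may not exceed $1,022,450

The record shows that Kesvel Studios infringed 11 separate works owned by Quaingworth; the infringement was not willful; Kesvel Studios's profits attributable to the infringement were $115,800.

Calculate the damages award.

Statutory damages: 11 × $27,860 = $306,460
Infringement not willful: no ×2 enhancement.
Combined award: $306,460 + $115,800 = $422,260
Costs: 30% of $422,260 = $126,678
Award plus costs: $422,260 + $126,678 = $548,938
Cap at $1,022,450: $548,938 is within the cap, no reduction.

$548,938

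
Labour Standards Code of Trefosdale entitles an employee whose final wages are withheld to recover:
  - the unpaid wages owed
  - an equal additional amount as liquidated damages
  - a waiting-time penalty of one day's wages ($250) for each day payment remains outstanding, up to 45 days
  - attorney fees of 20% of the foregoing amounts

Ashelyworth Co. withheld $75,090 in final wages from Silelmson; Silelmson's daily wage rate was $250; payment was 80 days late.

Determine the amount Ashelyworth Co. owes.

$193,716

Liquidated damages (equal amount): $75,090
Penalty days: min(80, 45) = 45
Waiting-time penalty: 45 × $250 = $11,250
Subtotal: $75,090 + $75,090 + $11,250 = $161,430
Attorney fees: 20% of $161,430 = $32,286
Total award: $161,430 + $32,286 = $193,716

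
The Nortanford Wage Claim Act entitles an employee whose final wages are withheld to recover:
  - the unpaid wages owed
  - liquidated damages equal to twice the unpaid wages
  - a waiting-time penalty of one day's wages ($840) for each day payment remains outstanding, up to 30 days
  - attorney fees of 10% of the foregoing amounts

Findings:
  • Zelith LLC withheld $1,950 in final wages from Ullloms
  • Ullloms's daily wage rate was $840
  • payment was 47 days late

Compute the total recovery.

Doubled: 2 × $1,950 = $3,900
Penalty days: min(47, 30) = 30
Waiting-time penalty: 30 × $840 = $25,200
Subtotal: $1,950 + $3,900 + $25,200 = $31,050
Attorney fees: 10% of $31,050 = $3,105
Total award: $31,050 + $3,105 = $34,155

$34,155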